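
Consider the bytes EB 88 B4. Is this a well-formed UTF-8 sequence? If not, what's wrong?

Leading byte 0xEB = 11101011 → 3-byte form.
Continuation bytes 0x88=10001000, 0xB4=10110100 all match 10xxxxxx.
Decoded value 0xB234 is ≥ 0x800 (shortest form) and not a surrogate.

valid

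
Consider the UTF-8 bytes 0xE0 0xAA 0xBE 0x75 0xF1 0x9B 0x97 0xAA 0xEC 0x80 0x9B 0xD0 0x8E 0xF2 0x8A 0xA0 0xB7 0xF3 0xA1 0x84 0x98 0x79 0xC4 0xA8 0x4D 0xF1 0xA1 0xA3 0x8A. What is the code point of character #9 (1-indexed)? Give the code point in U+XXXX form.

Offset 0: leading byte 0xE0 = 11100000 → 3-byte char #1 = E0 AA BE.
Offset 3: leading byte 0x75 = 01110101 → 1-byte char #2 = 75.
Offset 4: leading byte 0xF1 = 11110001 → 4-byte char #3 = F1 9B 97 AA.
Offset 8: leading byte 0xEC = 11101100 → 3-byte char #4 = EC 80 9B.
Offset 11: leading byte 0xD0 = 11010000 → 2-byte char #5 = D0 8E.
Offset 13: leading byte 0xF2 = 11110010 → 4-byte char #6 = F2 8A A0 B7.
Offset 17: leading byte 0xF3 = 11110011 → 4-byte char #7 = F3 A1 84 98.
Offset 21: leading byte 0x79 = 01111001 → 1-byte char #8 = 79.
Offset 22: leading byte 0xC4 = 11000100 → 2-byte char #9 = C4 A8.
Leading byte 0xC4 = 11000100 matches 110xxxxx → 2-byte sequence.
Byte 1: 0xC4 = 11000100, payload 00100 (5 bits).
Byte 2: 0xA8 = 10101000 (10xxxxxx ✓), payload 101000.
Concatenate: 00100101000 = 0x128 (11 bits → U+0128).

U+0128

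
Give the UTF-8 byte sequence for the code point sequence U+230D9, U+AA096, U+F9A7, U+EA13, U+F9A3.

U+230D9: 4-byte form → F0 A3 83 99.
U+AA096: 4-byte form → F2 AA 82 96.
U+F9A7: 3-byte form → EF A6 A7.
U+EA13: 3-byte form → EE A8 93.
U+F9A3: 3-byte form → EF A6 A3.
Concatenated (17 bytes): F0 A3 83 99 F2 AA 82 96 EF A6 A7 EE A8 93 EF A6 A3.

F0 A3 83 99 F2 AA 82 96 EF A6 A7 EE A8 93 EF A6 A3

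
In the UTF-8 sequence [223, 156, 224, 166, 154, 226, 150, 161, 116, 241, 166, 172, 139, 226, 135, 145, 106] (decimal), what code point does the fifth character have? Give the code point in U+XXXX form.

U+66B0B

Offset 0: leading byte 0xDF = 11011111 → 2-byte char #1 = DF 9C.
Offset 2: leading byte 0xE0 = 11100000 → 3-byte char #2 = E0 A6 9A.
Offset 5: leading byte 0xE2 = 11100010 → 3-byte char #3 = E2 96 A1.
Offset 8: leading byte 0x74 = 01110100 → 1-byte char #4 = 74.
Offset 9: leading byte 0xF1 = 11110001 → 4-byte char #5 = F1 A6 AC 8B.
Leading byte 0xF1 = 11110001 matches 11110xxx → 4-byte sequence.
Byte 1: 0xF1 = 11110001, payload 001 (3 bits).
Byte 2: 0xA6 = 10100110 (10xxxxxx ✓), payload 100110.
Byte 3: 0xAC = 10101100 (10xxxxxx ✓), payload 101100.
Byte 4: 0x8B = 10001011 (10xxxxxx ✓), payload 001011.
Concatenate: 001100110101100001011 = 0x66B0B (21 bits → U+66B0B).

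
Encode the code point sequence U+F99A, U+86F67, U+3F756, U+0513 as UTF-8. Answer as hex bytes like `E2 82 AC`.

EF A6 9A F2 86 BD A7 F0 BF 9D 96 D4 93

U+F99A: 3-byte form → EF A6 9A.
U+86F67: 4-byte form → F2 86 BD A7.
U+3F756: 4-byte form → F0 BF 9D 96.
U+0513: 2-byte form → D4 93.
Concatenated (13 bytes): EF A6 9A F2 86 BD A7 F0 BF 9D 96 D4 93.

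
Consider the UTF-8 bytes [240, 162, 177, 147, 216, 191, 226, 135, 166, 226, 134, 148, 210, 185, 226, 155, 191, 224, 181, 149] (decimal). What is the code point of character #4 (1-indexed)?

U+2194

Offset 0: leading byte 0xF0 = 11110000 → 4-byte char #1 = F0 A2 B1 93.
Offset 4: leading byte 0xD8 = 11011000 → 2-byte char #2 = D8 BF.
Offset 6: leading byte 0xE2 = 11100010 → 3-byte char #3 = E2 87 A6.
Offset 9: leading byte 0xE2 = 11100010 → 3-byte char #4 = E2 86 94.
Leading byte 0xE2 = 11100010 matches 1110xxxx → 3-byte sequence.
Byte 1: 0xE2 = 11100010, payload 0010 (4 bits).
Byte 2: 0x86 = 10000110 (10xxxxxx ✓), payload 000110.
Byte 3: 0x94 = 10010100 (10xxxxxx ✓), payload 010100.
Concatenate: 0010000110010100 = 0x2194 (16 bits → U+2194).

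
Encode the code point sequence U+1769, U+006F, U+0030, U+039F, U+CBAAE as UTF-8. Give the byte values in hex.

U+1769: 3-byte form → E1 9D A9.
U+006F: 1-byte form → 6F.
U+0030: 1-byte form → 30.
U+039F: 2-byte form → CE 9F.
U+CBAAE: 4-byte form → F3 8B AA AE.
Concatenated (11 bytes): E1 9D A9 6F 30 CE 9F F3 8B AA AE.

E1 9D A9 6F 30 CE 9F F3 8B AA AE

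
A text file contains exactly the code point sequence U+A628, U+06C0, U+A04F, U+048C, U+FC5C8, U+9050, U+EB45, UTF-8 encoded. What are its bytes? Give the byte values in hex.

EA 98 A8 DB 80 EA 81 8F D2 8C F3 BC 97 88 E9 81 90 EE AD 85

U+A628: 3-byte form → EA 98 A8.
U+06C0: 2-byte form → DB 80.
U+A04F: 3-byte form → EA 81 8F.
U+048C: 2-byte form → D2 8C.
U+FC5C8: 4-byte form → F3 BC 97 88.
U+9050: 3-byte form → E9 81 90.
U+EB45: 3-byte form → EE AD 85.
Concatenated (20 bytes): EA 98 A8 DB 80 EA 81 8F D2 8C F3 BC 97 88 E9 81 90 EE AD 85.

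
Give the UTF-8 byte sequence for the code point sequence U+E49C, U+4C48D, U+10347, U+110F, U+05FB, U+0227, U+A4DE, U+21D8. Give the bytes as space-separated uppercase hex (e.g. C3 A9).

EE 92 9C F1 8C 92 8D F0 90 8D 87 E1 84 8F D7 BB C8 A7 EA 93 9E E2 87 98

U+E49C: 3-byte form → EE 92 9C.
U+4C48D: 4-byte form → F1 8C 92 8D.
U+10347: 4-byte form → F0 90 8D 87.
U+110F: 3-byte form → E1 84 8F.
U+05FB: 2-byte form → D7 BB.
U+0227: 2-byte form → C8 A7.
U+A4DE: 3-byte form → EA 93 9E.
U+21D8: 3-byte form → E2 87 98.
Concatenated (24 bytes): EE 92 9C F1 8C 92 8D F0 90 8D 87 E1 84 8F D7 BB C8 A7 EA 93 9E E2 87 98.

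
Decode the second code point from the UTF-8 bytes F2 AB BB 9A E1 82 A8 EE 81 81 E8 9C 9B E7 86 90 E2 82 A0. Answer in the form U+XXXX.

U+10A8

Offset 0: leading byte 0xF2 = 11110010 → 4-byte char #1 = F2 AB BB 9A.
Offset 4: leading byte 0xE1 = 11100001 → 3-byte char #2 = E1 82 A8.
Leading byte 0xE1 = 11100001 matches 1110xxxx → 3-byte sequence.
Byte 1: 0xE1 = 11100001, payload 0001 (4 bits).
Byte 2: 0x82 = 10000010 (10xxxxxx ✓), payload 000010.
Byte 3: 0xA8 = 10101000 (10xxxxxx ✓), payload 101000.
Concatenate: 0001000010101000 = 0x10A8 (16 bits → U+10A8).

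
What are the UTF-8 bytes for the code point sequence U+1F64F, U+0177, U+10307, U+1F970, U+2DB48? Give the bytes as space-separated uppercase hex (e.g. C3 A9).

U+1F64F: 4-byte form → F0 9F 99 8F.
U+0177: 2-byte form → C5 B7.
U+10307: 4-byte form → F0 90 8C 87.
U+1F970: 4-byte form → F0 9F A5 B0.
U+2DB48: 4-byte form → F0 AD AD 88.
Concatenated (18 bytes): F0 9F 99 8F C5 B7 F0 90 8C 87 F0 9F A5 B0 F0 AD AD 88.

F0 9F 99 8F C5 B7 F0 90 8C 87 F0 9F A5 B0 F0 AD AD 88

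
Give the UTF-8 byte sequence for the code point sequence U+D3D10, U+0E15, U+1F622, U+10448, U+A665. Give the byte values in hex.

F3 93 B4 90 E0 B8 95 F0 9F 98 A2 F0 90 91 88 EA 99 A5

U+D3D10: 4-byte form → F3 93 B4 90.
U+0E15: 3-byte form → E0 B8 95.
U+1F622: 4-byte form → F0 9F 98 A2.
U+10448: 4-byte form → F0 90 91 88.
U+A665: 3-byte form → EA 99 A5.
Concatenated (18 bytes): F3 93 B4 90 E0 B8 95 F0 9F 98 A2 F0 90 91 88 EA 99 A5.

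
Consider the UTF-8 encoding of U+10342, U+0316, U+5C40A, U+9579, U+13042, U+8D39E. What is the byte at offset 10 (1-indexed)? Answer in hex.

0x8A

1-indexed offset 10 is 0-indexed offset 9.
U+10342 → 4-byte form F0 90 8D 82 at offsets 0–3.
U+0316 → 2-byte form CC 96 at offsets 4–5.
U+5C40A → 4-byte form F1 9C 90 8A at offsets 6–9.
Offset 9 falls in char 3's range; it's byte 4 of F1 9C 90 8A = 0x8A.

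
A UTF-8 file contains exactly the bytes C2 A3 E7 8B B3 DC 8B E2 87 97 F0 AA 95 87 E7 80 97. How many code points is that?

Byte at offset 0: 0xC2 = 11000010 → 2-byte char (#1). Advance 2.
Byte at offset 2: 0xE7 = 11100111 → 3-byte char (#2). Advance 3.
Byte at offset 5: 0xDC = 11011100 → 2-byte char (#3). Advance 2.
Byte at offset 7: 0xE2 = 11100010 → 3-byte char (#4). Advance 3.
Byte at offset 10: 0xF0 = 11110000 → 4-byte char (#5). Advance 4.
Byte at offset 14: 0xE7 = 11100111 → 3-byte char (#6). Advance 3.
Reached end at offset 17 after 6 code points.

6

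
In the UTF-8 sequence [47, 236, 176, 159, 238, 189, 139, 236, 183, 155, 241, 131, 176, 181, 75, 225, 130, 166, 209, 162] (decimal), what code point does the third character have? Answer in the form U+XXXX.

Offset 0: leading byte 0x2F = 00101111 → 1-byte char #1 = 2F.
Offset 1: leading byte 0xEC = 11101100 → 3-byte char #2 = EC B0 9F.
Offset 4: leading byte 0xEE = 11101110 → 3-byte char #3 = EE BD 8B.
Leading byte 0xEE = 11101110 matches 1110xxxx → 3-byte sequence.
Byte 1: 0xEE = 11101110, payload 1110 (4 bits).
Byte 2: 0xBD = 10111101 (10xxxxxx ✓), payload 111101.
Byte 3: 0x8B = 10001011 (10xxxxxx ✓), payload 001011.
Concatenate: 1110111101001011 = 0xEF4B (16 bits → U+EF4B).

U+EF4B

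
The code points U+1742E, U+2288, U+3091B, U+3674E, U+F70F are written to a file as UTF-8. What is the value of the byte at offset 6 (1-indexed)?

0x8A

1-indexed offset 6 is 0-indexed offset 5.
U+1742E → 4-byte form F0 97 90 AE at offsets 0–3.
U+2288 → 3-byte form E2 8A 88 at offsets 4–6.
Offset 5 falls in char 2's range; it's byte 2 of E2 8A 88 = 0x8A.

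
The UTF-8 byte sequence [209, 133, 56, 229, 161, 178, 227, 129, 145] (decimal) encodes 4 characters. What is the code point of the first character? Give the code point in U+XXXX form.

U+0445

Offset 0: leading byte 0xD1 = 11010001 → 2-byte char #1 = D1 85.
Leading byte 0xD1 = 11010001 matches 110xxxxx → 2-byte sequence.
Byte 1: 0xD1 = 11010001, payload 10001 (5 bits).
Byte 2: 0x85 = 10000101 (10xxxxxx ✓), payload 000101.
Concatenate: 10001000101 = 0x445 (11 bits → U+0445).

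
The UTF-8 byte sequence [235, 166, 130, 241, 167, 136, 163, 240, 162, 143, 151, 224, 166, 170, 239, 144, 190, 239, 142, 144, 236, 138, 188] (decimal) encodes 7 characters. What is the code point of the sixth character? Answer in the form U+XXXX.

Offset 0: leading byte 0xEB = 11101011 → 3-byte char #1 = EB A6 82.
Offset 3: leading byte 0xF1 = 11110001 → 4-byte char #2 = F1 A7 88 A3.
Offset 7: leading byte 0xF0 = 11110000 → 4-byte char #3 = F0 A2 8F 97.
Offset 11: leading byte 0xE0 = 11100000 → 3-byte char #4 = E0 A6 AA.
Offset 14: leading byte 0xEF = 11101111 → 3-byte char #5 = EF 90 BE.
Offset 17: leading byte 0xEF = 11101111 → 3-byte char #6 = EF 8E 90.
Leading byte 0xEF = 11101111 matches 1110xxxx → 3-byte sequence.
Byte 1: 0xEF = 11101111, payload 1111 (4 bits).
Byte 2: 0x8E = 10001110 (10xxxxxx ✓), payload 001110.
Byte 3: 0x90 = 10010000 (10xxxxxx ✓), payload 010000.
Concatenate: 1111001110010000 = 0xF390 (16 bits → U+F390).

U+F390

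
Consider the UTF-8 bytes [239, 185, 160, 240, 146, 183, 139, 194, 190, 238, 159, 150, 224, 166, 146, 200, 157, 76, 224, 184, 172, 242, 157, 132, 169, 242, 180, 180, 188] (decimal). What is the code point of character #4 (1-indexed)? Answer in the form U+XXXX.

U+E7D6

Offset 0: leading byte 0xEF = 11101111 → 3-byte char #1 = EF B9 A0.
Offset 3: leading byte 0xF0 = 11110000 → 4-byte char #2 = F0 92 B7 8B.
Offset 7: leading byte 0xC2 = 11000010 → 2-byte char #3 = C2 BE.
Offset 9: leading byte 0xEE = 11101110 → 3-byte char #4 = EE 9F 96.
Leading byte 0xEE = 11101110 matches 1110xxxx → 3-byte sequence.
Byte 1: 0xEE = 11101110, payload 1110 (4 bits).
Byte 2: 0x9F = 10011111 (10xxxxxx ✓), payload 011111.
Byte 3: 0x96 = 10010110 (10xxxxxx ✓), payload 010110.
Concatenate: 1110011111010110 = 0xE7D6 (16 bits → U+E7D6).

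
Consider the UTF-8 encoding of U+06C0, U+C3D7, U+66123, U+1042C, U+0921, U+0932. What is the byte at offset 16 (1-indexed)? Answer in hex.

1-indexed offset 16 is 0-indexed offset 15.
U+06C0 → 2-byte form DB 80 at offsets 0–1.
U+C3D7 → 3-byte form EC 8F 97 at offsets 2–4.
U+66123 → 4-byte form F1 A6 84 A3 at offsets 5–8.
U+1042C → 4-byte form F0 90 90 AC at offsets 9–12.
U+0921 → 3-byte form E0 A4 A1 at offsets 13–15.
Offset 15 falls in char 5's range; it's byte 3 of E0 A4 A1 = 0xA1.

0xA1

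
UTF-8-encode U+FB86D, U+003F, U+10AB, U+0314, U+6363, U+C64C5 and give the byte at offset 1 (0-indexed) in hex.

U+FB86D → 4-byte form F3 BB A1 AD at offsets 0–3.
Offset 1 falls in char 1's range; it's byte 2 of F3 BB A1 AD = 0xBB.

0xBB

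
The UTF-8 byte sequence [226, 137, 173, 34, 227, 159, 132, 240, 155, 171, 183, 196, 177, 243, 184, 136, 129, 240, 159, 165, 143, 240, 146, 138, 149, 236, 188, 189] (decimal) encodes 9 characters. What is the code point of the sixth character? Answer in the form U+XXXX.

Offset 0: leading byte 0xE2 = 11100010 → 3-byte char #1 = E2 89 AD.
Offset 3: leading byte 0x22 = 00100010 → 1-byte char #2 = 22.
Offset 4: leading byte 0xE3 = 11100011 → 3-byte char #3 = E3 9F 84.
Offset 7: leading byte 0xF0 = 11110000 → 4-byte char #4 = F0 9B AB B7.
Offset 11: leading byte 0xC4 = 11000100 → 2-byte char #5 = C4 B1.
Offset 13: leading byte 0xF3 = 11110011 → 4-byte char #6 = F3 B8 88 81.
Leading byte 0xF3 = 11110011 matches 11110xxx → 4-byte sequence.
Byte 1: 0xF3 = 11110011, payload 011 (3 bits).
Byte 2: 0xB8 = 10111000 (10xxxxxx ✓), payload 111000.
Byte 3: 0x88 = 10001000 (10xxxxxx ✓), payload 001000.
Byte 4: 0x81 = 10000001 (10xxxxxx ✓), payload 000001.
Concatenate: 011111000001000000001 = 0xF8201 (21 bits → U+F8201).

U+F8201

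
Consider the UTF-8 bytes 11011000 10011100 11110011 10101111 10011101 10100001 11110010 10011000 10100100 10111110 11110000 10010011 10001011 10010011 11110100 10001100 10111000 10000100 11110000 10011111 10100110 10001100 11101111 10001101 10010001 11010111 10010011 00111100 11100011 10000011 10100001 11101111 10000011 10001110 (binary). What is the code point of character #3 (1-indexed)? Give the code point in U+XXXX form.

U+9893E

Offset 0: leading byte 0xD8 = 11011000 → 2-byte char #1 = D8 9C.
Offset 2: leading byte 0xF3 = 11110011 → 4-byte char #2 = F3 AF 9D A1.
Offset 6: leading byte 0xF2 = 11110010 → 4-byte char #3 = F2 98 A4 BE.
Leading byte 0xF2 = 11110010 matches 11110xxx → 4-byte sequence.
Byte 1: 0xF2 = 11110010, payload 010 (3 bits).
Byte 2: 0x98 = 10011000 (10xxxxxx ✓), payload 011000.
Byte 3: 0xA4 = 10100100 (10xxxxxx ✓), payload 100100.
Byte 4: 0xBE = 10111110 (10xxxxxx ✓), payload 111110.
Concatenate: 010011000100100111110 = 0x9893E (21 bits → U+9893E).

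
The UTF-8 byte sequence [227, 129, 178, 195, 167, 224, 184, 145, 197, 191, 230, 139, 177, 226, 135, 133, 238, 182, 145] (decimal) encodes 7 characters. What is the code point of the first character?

U+3072

Offset 0: leading byte 0xE3 = 11100011 → 3-byte char #1 = E3 81 B2.
Leading byte 0xE3 = 11100011 matches 1110xxxx → 3-byte sequence.
Byte 1: 0xE3 = 11100011, payload 0011 (4 bits).
Byte 2: 0x81 = 10000001 (10xxxxxx ✓), payload 000001.
Byte 3: 0xB2 = 10110010 (10xxxxxx ✓), payload 110010.
Concatenate: 0011000001110010 = 0x3072 (16 bits → U+3072).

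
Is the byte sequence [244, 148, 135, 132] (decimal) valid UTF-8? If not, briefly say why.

Leading byte 0xF4 = 11110100 → 4-byte form.
Payload = 0x1141C4, which exceeds U+10FFFF, the maximum Unicode code point. (Leading bytes F5–FF, or F4 followed by ≥ 0x90, are invalid.)

invalid (encodes a value above U+10FFFF)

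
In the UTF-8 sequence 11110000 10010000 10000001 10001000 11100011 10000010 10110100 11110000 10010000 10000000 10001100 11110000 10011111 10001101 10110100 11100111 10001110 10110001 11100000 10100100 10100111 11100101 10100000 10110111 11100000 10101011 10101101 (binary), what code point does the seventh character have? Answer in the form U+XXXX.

U+5837

Offset 0: leading byte 0xF0 = 11110000 → 4-byte char #1 = F0 90 81 88.
Offset 4: leading byte 0xE3 = 11100011 → 3-byte char #2 = E3 82 B4.
Offset 7: leading byte 0xF0 = 11110000 → 4-byte char #3 = F0 90 80 8C.
Offset 11: leading byte 0xF0 = 11110000 → 4-byte char #4 = F0 9F 8D B4.
Offset 15: leading byte 0xE7 = 11100111 → 3-byte char #5 = E7 8E B1.
Offset 18: leading byte 0xE0 = 11100000 → 3-byte char #6 = E0 A4 A7.
Offset 21: leading byte 0xE5 = 11100101 → 3-byte char #7 = E5 A0 B7.
Leading byte 0xE5 = 11100101 matches 1110xxxx → 3-byte sequence.
Byte 1: 0xE5 = 11100101, payload 0101 (4 bits).
Byte 2: 0xA0 = 10100000 (10xxxxxx ✓), payload 100000.
Byte 3: 0xB7 = 10110111 (10xxxxxx ✓), payload 110111.
Concatenate: 0101100000110111 = 0x5837 (16 bits → U+5837).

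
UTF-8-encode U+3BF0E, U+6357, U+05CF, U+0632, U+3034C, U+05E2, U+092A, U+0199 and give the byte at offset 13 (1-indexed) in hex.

1-indexed offset 13 is 0-indexed offset 12.
U+3BF0E → 4-byte form F0 BB BC 8E at offsets 0–3.
U+6357 → 3-byte form E6 8D 97 at offsets 4–6.
U+05CF → 2-byte form D7 8F at offsets 7–8.
U+0632 → 2-byte form D8 B2 at offsets 9–10.
U+3034C → 4-byte form F0 B0 8D 8C at offsets 11–14.
Offset 12 falls in char 5's range; it's byte 2 of F0 B0 8D 8C = 0xB0.

0xB0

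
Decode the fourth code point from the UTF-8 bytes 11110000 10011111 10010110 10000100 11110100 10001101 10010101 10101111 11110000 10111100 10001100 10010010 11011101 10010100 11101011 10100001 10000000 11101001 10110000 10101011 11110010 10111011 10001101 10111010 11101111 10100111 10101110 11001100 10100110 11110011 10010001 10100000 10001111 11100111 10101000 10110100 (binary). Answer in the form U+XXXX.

Offset 0: leading byte 0xF0 = 11110000 → 4-byte char #1 = F0 9F 96 84.
Offset 4: leading byte 0xF4 = 11110100 → 4-byte char #2 = F4 8D 95 AF.
Offset 8: leading byte 0xF0 = 11110000 → 4-byte char #3 = F0 BC 8C 92.
Offset 12: leading byte 0xDD = 11011101 → 2-byte char #4 = DD 94.
Leading byte 0xDD = 11011101 matches 110xxxxx → 2-byte sequence.
Byte 1: 0xDD = 11011101, payload 11101 (5 bits).
Byte 2: 0x94 = 10010100 (10xxxxxx ✓), payload 010100.
Concatenate: 11101010100 = 0x754 (11 bits → U+0754).

U+0754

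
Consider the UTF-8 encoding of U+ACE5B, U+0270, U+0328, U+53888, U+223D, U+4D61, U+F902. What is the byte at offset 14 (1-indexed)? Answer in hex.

1-indexed offset 14 is 0-indexed offset 13.
U+ACE5B → 4-byte form F2 AC B9 9B at offsets 0–3.
U+0270 → 2-byte form C9 B0 at offsets 4–5.
U+0328 → 2-byte form CC A8 at offsets 6–7.
U+53888 → 4-byte form F1 93 A2 88 at offsets 8–11.
U+223D → 3-byte form E2 88 BD at offsets 12–14.
Offset 13 falls in char 5's range; it's byte 2 of E2 88 BD = 0x88.

0x88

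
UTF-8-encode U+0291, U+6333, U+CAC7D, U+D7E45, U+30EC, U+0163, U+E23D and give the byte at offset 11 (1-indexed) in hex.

1-indexed offset 11 is 0-indexed offset 10.
U+0291 → 2-byte form CA 91 at offsets 0–1.
U+6333 → 3-byte form E6 8C B3 at offsets 2–4.
U+CAC7D → 4-byte form F3 8A B1 BD at offsets 5–8.
U+D7E45 → 4-byte form F3 97 B9 85 at offsets 9–12.
Offset 10 falls in char 4's range; it's byte 2 of F3 97 B9 85 = 0x97.

0x97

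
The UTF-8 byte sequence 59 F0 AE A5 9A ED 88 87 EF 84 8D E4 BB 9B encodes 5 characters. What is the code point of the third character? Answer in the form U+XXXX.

U+D207

Offset 0: leading byte 0x59 = 01011001 → 1-byte char #1 = 59.
Offset 1: leading byte 0xF0 = 11110000 → 4-byte char #2 = F0 AE A5 9A.
Offset 5: leading byte 0xED = 11101101 → 3-byte char #3 = ED 88 87.
Leading byte 0xED = 11101101 matches 1110xxxx → 3-byte sequence.
Byte 1: 0xED = 11101101, payload 1101 (4 bits).
Byte 2: 0x88 = 10001000 (10xxxxxx ✓), payload 001000.
Byte 3: 0x87 = 10000111 (10xxxxxx ✓), payload 000111.
Concatenate: 1101001000000111 = 0xD207 (16 bits → U+D207).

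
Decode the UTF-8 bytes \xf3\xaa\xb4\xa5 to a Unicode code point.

Leading byte 0xF3 = 11110011 matches 11110xxx → 4-byte sequence.
Byte 1: 0xF3 = 11110011, payload 011 (3 bits).
Byte 2: 0xAA = 10101010 (10xxxxxx ✓), payload 101010.
Byte 3: 0xB4 = 10110100 (10xxxxxx ✓), payload 110100.
Byte 4: 0xA5 = 10100101 (10xxxxxx ✓), payload 100101.
Concatenate: 011101010110100100101 = 0xEAD25 (21 bits → U+EAD25).

U+EAD25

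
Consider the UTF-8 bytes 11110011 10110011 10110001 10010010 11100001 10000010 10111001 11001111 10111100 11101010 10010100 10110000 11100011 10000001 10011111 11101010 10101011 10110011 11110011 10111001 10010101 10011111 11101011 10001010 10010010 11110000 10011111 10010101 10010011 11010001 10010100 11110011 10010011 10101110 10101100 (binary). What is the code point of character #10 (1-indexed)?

Offset 0: leading byte 0xF3 = 11110011 → 4-byte char #1 = F3 B3 B1 92.
Offset 4: leading byte 0xE1 = 11100001 → 3-byte char #2 = E1 82 B9.
Offset 7: leading byte 0xCF = 11001111 → 2-byte char #3 = CF BC.
Offset 9: leading byte 0xEA = 11101010 → 3-byte char #4 = EA 94 B0.
Offset 12: leading byte 0xE3 = 11100011 → 3-byte char #5 = E3 81 9F.
Offset 15: leading byte 0xEA = 11101010 → 3-byte char #6 = EA AB B3.
Offset 18: leading byte 0xF3 = 11110011 → 4-byte char #7 = F3 B9 95 9F.
Offset 22: leading byte 0xEB = 11101011 → 3-byte char #8 = EB 8A 92.
Offset 25: leading byte 0xF0 = 11110000 → 4-byte char #9 = F0 9F 95 93.
Offset 29: leading byte 0xD1 = 11010001 → 2-byte char #10 = D1 94.
Leading byte 0xD1 = 11010001 matches 110xxxxx → 2-byte sequence.
Byte 1: 0xD1 = 11010001, payload 10001 (5 bits).
Byte 2: 0x94 = 10010100 (10xxxxxx ✓), payload 010100.
Concatenate: 10001010100 = 0x454 (11 bits → U+0454).

U+0454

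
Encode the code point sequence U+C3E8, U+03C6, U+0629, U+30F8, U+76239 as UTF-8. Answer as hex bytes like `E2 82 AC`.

EC 8F A8 CF 86 D8 A9 E3 83 B8 F1 B6 88 B9

U+C3E8: 3-byte form → EC 8F A8.
U+03C6: 2-byte form → CF 86.
U+0629: 2-byte form → D8 A9.
U+30F8: 3-byte form → E3 83 B8.
U+76239: 4-byte form → F1 B6 88 B9.
Concatenated (14 bytes): EC 8F A8 CF 86 D8 A9 E3 83 B8 F1 B6 88 B9.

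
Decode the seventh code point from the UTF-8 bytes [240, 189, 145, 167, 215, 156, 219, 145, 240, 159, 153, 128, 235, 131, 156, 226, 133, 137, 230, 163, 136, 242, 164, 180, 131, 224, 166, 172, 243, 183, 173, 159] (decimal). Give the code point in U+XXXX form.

U+68C8

Offset 0: leading byte 0xF0 = 11110000 → 4-byte char #1 = F0 BD 91 A7.
Offset 4: leading byte 0xD7 = 11010111 → 2-byte char #2 = D7 9C.
Offset 6: leading byte 0xDB = 11011011 → 2-byte char #3 = DB 91.
Offset 8: leading byte 0xF0 = 11110000 → 4-byte char #4 = F0 9F 99 80.
Offset 12: leading byte 0xEB = 11101011 → 3-byte char #5 = EB 83 9C.
Offset 15: leading byte 0xE2 = 11100010 → 3-byte char #6 = E2 85 89.
Offset 18: leading byte 0xE6 = 11100110 → 3-byte char #7 = E6 A3 88.
Leading byte 0xE6 = 11100110 matches 1110xxxx → 3-byte sequence.
Byte 1: 0xE6 = 11100110, payload 0110 (4 bits).
Byte 2: 0xA3 = 10100011 (10xxxxxx ✓), payload 100011.
Byte 3: 0x88 = 10001000 (10xxxxxx ✓), payload 001000.
Concatenate: 0110100011001000 = 0x68C8 (16 bits → U+68C8).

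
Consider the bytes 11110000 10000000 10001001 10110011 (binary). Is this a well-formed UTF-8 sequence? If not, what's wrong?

Leading byte 0xF0 = 11110000 → 4-byte form.
Continuation bytes all match 10xxxxxx. Payload decodes to 0x273.
But 0x273 < 0x10000, the minimum for a 4-byte sequence — this is an overlong encoding.

invalid (overlong encoding)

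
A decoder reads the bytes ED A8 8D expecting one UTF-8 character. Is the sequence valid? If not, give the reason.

invalid (encodes a surrogate (U+D800–U+DFFF))

Structurally a 3-byte sequence; payload = 0xDA0D.
But 0xDA0D is in U+D800–U+DFFF, the surrogate range. Surrogates are not Unicode scalar values and are forbidden in UTF-8.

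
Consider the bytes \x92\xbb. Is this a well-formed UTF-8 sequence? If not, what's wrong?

invalid (continuation byte with no leading byte)

Byte 0x92 = 10010010 has the form 10xxxxxx — a continuation byte — but there is no preceding leading byte.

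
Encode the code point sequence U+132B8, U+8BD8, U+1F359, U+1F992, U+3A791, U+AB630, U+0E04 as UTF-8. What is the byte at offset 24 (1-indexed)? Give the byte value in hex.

1-indexed offset 24 is 0-indexed offset 23.
U+132B8 → 4-byte form F0 93 8A B8 at offsets 0–3.
U+8BD8 → 3-byte form E8 AF 98 at offsets 4–6.
U+1F359 → 4-byte form F0 9F 8D 99 at offsets 7–10.
U+1F992 → 4-byte form F0 9F A6 92 at offsets 11–14.
U+3A791 → 4-byte form F0 BA 9E 91 at offsets 15–18.
U+AB630 → 4-byte form F2 AB 98 B0 at offsets 19–22.
U+0E04 → 3-byte form E0 B8 84 at offsets 23–25.
Offset 23 falls in char 7's range; it's byte 1 of E0 B8 84 = 0xE0.

0xE0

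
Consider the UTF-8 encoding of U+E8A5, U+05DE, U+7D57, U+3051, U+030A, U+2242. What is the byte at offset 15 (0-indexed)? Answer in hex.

U+E8A5 → 3-byte form EE A2 A5 at offsets 0–2.
U+05DE → 2-byte form D7 9E at offsets 3–4.
U+7D57 → 3-byte form E7 B5 97 at offsets 5–7.
U+3051 → 3-byte form E3 81 91 at offsets 8–10.
U+030A → 2-byte form CC 8A at offsets 11–12.
U+2242 → 3-byte form E2 89 82 at offsets 13–15.
Offset 15 falls in char 6's range; it's byte 3 of E2 89 82 = 0x82.

0x82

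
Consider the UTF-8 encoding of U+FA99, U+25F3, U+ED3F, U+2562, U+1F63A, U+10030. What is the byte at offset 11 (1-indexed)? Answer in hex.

1-indexed offset 11 is 0-indexed offset 10.
U+FA99 → 3-byte form EF AA 99 at offsets 0–2.
U+25F3 → 3-byte form E2 97 B3 at offsets 3–5.
U+ED3F → 3-byte form EE B4 BF at offsets 6–8.
U+2562 → 3-byte form E2 95 A2 at offsets 9–11.
Offset 10 falls in char 4's range; it's byte 2 of E2 95 A2 = 0x95.

0x95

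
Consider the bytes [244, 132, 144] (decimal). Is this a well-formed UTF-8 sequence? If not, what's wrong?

invalid (sequence truncated)

Leading byte 0xF4 = 11110100 → 4-byte form, but only 3 bytes are present.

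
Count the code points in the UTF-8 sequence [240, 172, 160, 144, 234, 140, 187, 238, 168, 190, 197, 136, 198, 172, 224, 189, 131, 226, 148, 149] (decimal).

Byte at offset 0: 0xF0 = 11110000 → 4-byte char (#1). Advance 4.
Byte at offset 4: 0xEA = 11101010 → 3-byte char (#2). Advance 3.
Byte at offset 7: 0xEE = 11101110 → 3-byte char (#3). Advance 3.
Byte at offset 10: 0xC5 = 11000101 → 2-byte char (#4). Advance 2.
Byte at offset 12: 0xC6 = 11000110 → 2-byte char (#5). Advance 2.
Byte at offset 14: 0xE0 = 11100000 → 3-byte char (#6). Advance 3.
Byte at offset 17: 0xE2 = 11100010 → 3-byte char (#7). Advance 3.
Reached end at offset 20 after 7 code points.

7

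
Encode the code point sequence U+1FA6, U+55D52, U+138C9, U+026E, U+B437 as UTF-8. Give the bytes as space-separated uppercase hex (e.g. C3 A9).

U+1FA6: 3-byte form → E1 BE A6.
U+55D52: 4-byte form → F1 95 B5 92.
U+138C9: 4-byte form → F0 93 A3 89.
U+026E: 2-byte form → C9 AE.
U+B437: 3-byte form → EB 90 B7.
Concatenated (16 bytes): E1 BE A6 F1 95 B5 92 F0 93 A3 89 C9 AE EB 90 B7.

E1 BE A6 F1 95 B5 92 F0 93 A3 89 C9 AE EB 90 B7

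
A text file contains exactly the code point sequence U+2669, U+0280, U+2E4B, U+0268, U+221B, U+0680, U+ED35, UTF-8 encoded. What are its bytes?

U+2669: 3-byte form → E2 99 A9.
U+0280: 2-byte form → CA 80.
U+2E4B: 3-byte form → E2 B9 8B.
U+0268: 2-byte form → C9 A8.
U+221B: 3-byte form → E2 88 9B.
U+0680: 2-byte form → DA 80.
U+ED35: 3-byte form → EE B4 B5.
Concatenated (18 bytes): E2 99 A9 CA 80 E2 B9 8B C9 A8 E2 88 9B DA 80 EE B4 B5.

E2 99 A9 CA 80 E2 B9 8B C9 A8 E2 88 9B DA 80 EE B4 B5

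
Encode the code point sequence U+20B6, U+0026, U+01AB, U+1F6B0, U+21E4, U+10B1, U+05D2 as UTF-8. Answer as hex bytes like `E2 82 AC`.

E2 82 B6 26 C6 AB F0 9F 9A B0 E2 87 A4 E1 82 B1 D7 92

U+20B6: 3-byte form → E2 82 B6.
U+0026: 1-byte form → 26.
U+01AB: 2-byte form → C6 AB.
U+1F6B0: 4-byte form → F0 9F 9A B0.
U+21E4: 3-byte form → E2 87 A4.
U+10B1: 3-byte form → E1 82 B1.
U+05D2: 2-byte form → D7 92.
Concatenated (18 bytes): E2 82 B6 26 C6 AB F0 9F 9A B0 E2 87 A4 E1 82 B1 D7 92.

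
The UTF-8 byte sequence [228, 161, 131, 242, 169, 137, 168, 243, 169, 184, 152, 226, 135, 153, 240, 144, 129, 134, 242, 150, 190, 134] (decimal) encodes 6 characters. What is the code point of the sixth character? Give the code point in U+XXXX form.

U+96F86

Offset 0: leading byte 0xE4 = 11100100 → 3-byte char #1 = E4 A1 83.
Offset 3: leading byte 0xF2 = 11110010 → 4-byte char #2 = F2 A9 89 A8.
Offset 7: leading byte 0xF3 = 11110011 → 4-byte char #3 = F3 A9 B8 98.
Offset 11: leading byte 0xE2 = 11100010 → 3-byte char #4 = E2 87 99.
Offset 14: leading byte 0xF0 = 11110000 → 4-byte char #5 = F0 90 81 86.
Offset 18: leading byte 0xF2 = 11110010 → 4-byte char #6 = F2 96 BE 86.
Leading byte 0xF2 = 11110010 matches 11110xxx → 4-byte sequence.
Byte 1: 0xF2 = 11110010, payload 010 (3 bits).
Byte 2: 0x96 = 10010110 (10xxxxxx ✓), payload 010110.
Byte 3: 0xBE = 10111110 (10xxxxxx ✓), payload 111110.
Byte 4: 0x86 = 10000110 (10xxxxxx ✓), payload 000110.
Concatenate: 010010110111110000110 = 0x96F86 (21 bits → U+96F86).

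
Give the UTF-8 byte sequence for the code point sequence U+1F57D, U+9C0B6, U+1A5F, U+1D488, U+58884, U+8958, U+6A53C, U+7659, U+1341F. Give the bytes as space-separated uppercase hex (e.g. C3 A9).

F0 9F 95 BD F2 9C 82 B6 E1 A9 9F F0 9D 92 88 F1 98 A2 84 E8 A5 98 F1 AA 94 BC E7 99 99 F0 93 90 9F

U+1F57D: 4-byte form → F0 9F 95 BD.
U+9C0B6: 4-byte form → F2 9C 82 B6.
U+1A5F: 3-byte form → E1 A9 9F.
U+1D488: 4-byte form → F0 9D 92 88.
U+58884: 4-byte form → F1 98 A2 84.
U+8958: 3-byte form → E8 A5 98.
U+6A53C: 4-byte form → F1 AA 94 BC.
U+7659: 3-byte form → E7 99 99.
U+1341F: 4-byte form → F0 93 90 9F.
Concatenated (33 bytes): F0 9F 95 BD F2 9C 82 B6 E1 A9 9F F0 9D 92 88 F1 98 A2 84 E8 A5 98 F1 AA 94 BC E7 99 99 F0 93 90 9F.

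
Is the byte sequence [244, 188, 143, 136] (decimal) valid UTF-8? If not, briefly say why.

invalid (encodes a value above U+10FFFF)

Leading byte 0xF4 = 11110100 → 4-byte form.
Payload = 0x13C3C8, which exceeds U+10FFFF, the maximum Unicode code point. (Leading bytes F5–FF, or F4 followed by ≥ 0x90, are invalid.)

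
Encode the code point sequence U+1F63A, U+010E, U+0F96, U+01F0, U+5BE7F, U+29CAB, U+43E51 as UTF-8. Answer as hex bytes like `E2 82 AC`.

F0 9F 98 BA C4 8E E0 BE 96 C7 B0 F1 9B B9 BF F0 A9 B2 AB F1 83 B9 91

U+1F63A: 4-byte form → F0 9F 98 BA.
U+010E: 2-byte form → C4 8E.
U+0F96: 3-byte form → E0 BE 96.
U+01F0: 2-byte form → C7 B0.
U+5BE7F: 4-byte form → F1 9B B9 BF.
U+29CAB: 4-byte form → F0 A9 B2 AB.
U+43E51: 4-byte form → F1 83 B9 91.
Concatenated (23 bytes): F0 9F 98 BA C4 8E E0 BE 96 C7 B0 F1 9B B9 BF F0 A9 B2 AB F1 83 B9 91.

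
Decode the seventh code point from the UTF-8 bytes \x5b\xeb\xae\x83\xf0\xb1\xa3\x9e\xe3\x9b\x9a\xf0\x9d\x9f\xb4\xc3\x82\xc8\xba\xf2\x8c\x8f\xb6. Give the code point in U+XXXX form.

U+023A

Offset 0: leading byte 0x5B = 01011011 → 1-byte char #1 = 5B.
Offset 1: leading byte 0xEB = 11101011 → 3-byte char #2 = EB AE 83.
Offset 4: leading byte 0xF0 = 11110000 → 4-byte char #3 = F0 B1 A3 9E.
Offset 8: leading byte 0xE3 = 11100011 → 3-byte char #4 = E3 9B 9A.
Offset 11: leading byte 0xF0 = 11110000 → 4-byte char #5 = F0 9D 9F B4.
Offset 15: leading byte 0xC3 = 11000011 → 2-byte char #6 = C3 82.
Offset 17: leading byte 0xC8 = 11001000 → 2-byte char #7 = C8 BA.
Leading byte 0xC8 = 11001000 matches 110xxxxx → 2-byte sequence.
Byte 1: 0xC8 = 11001000, payload 01000 (5 bits).
Byte 2: 0xBA = 10111010 (10xxxxxx ✓), payload 111010.
Concatenate: 01000111010 = 0x23A (11 bits → U+023A).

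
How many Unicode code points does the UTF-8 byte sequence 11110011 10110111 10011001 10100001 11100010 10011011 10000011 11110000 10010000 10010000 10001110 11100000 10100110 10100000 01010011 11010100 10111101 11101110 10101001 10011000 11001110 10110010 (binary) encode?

8

Byte at offset 0: 0xF3 = 11110011 → 4-byte char (#1). Advance 4.
Byte at offset 4: 0xE2 = 11100010 → 3-byte char (#2). Advance 3.
Byte at offset 7: 0xF0 = 11110000 → 4-byte char (#3). Advance 4.
Byte at offset 11: 0xE0 = 11100000 → 3-byte char (#4). Advance 3.
Byte at offset 14: 0x53 = 01010011 → 1-byte char (#5). Advance 1.
Byte at offset 15: 0xD4 = 11010100 → 2-byte char (#6). Advance 2.
Byte at offset 17: 0xEE = 11101110 → 3-byte char (#7). Advance 3.
Byte at offset 20: 0xCE = 11001110 → 2-byte char (#8). Advance 2.
Reached end at offset 22 after 8 code points.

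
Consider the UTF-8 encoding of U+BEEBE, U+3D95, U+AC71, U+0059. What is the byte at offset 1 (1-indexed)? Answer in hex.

0xF2

1-indexed offset 1 is 0-indexed offset 0.
U+BEEBE → 4-byte form F2 BE BA BE at offsets 0–3.
Offset 0 falls in char 1's range; it's byte 1 of F2 BE BA BE = 0xF2.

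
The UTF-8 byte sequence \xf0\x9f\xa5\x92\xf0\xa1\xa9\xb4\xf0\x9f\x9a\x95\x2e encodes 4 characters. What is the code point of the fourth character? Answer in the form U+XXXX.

Offset 0: leading byte 0xF0 = 11110000 → 4-byte char #1 = F0 9F A5 92.
Offset 4: leading byte 0xF0 = 11110000 → 4-byte char #2 = F0 A1 A9 B4.
Offset 8: leading byte 0xF0 = 11110000 → 4-byte char #3 = F0 9F 9A 95.
Offset 12: leading byte 0x2E = 00101110 → 1-byte char #4 = 2E.
Leading byte 0x2E = 00101110 matches 0xxxxxxx → 1-byte sequence.
Byte 1: 0x2E = 00101110, payload 0101110 (7 bits).
Concatenate: 0101110 = 0x2E (7 bits → U+002E).

U+002E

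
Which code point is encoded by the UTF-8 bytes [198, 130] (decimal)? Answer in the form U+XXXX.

Leading byte 0xC6 = 11000110 matches 110xxxxx → 2-byte sequence.
Byte 1: 0xC6 = 11000110, payload 00110 (5 bits).
Byte 2: 0x82 = 10000010 (10xxxxxx ✓), payload 000010.
Concatenate: 00110000010 = 0x182 (11 bits → U+0182).

U+0182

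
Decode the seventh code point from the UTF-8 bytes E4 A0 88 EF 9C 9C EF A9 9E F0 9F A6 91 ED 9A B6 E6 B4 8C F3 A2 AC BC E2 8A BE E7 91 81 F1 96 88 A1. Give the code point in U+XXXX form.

Offset 0: leading byte 0xE4 = 11100100 → 3-byte char #1 = E4 A0 88.
Offset 3: leading byte 0xEF = 11101111 → 3-byte char #2 = EF 9C 9C.
Offset 6: leading byte 0xEF = 11101111 → 3-byte char #3 = EF A9 9E.
Offset 9: leading byte 0xF0 = 11110000 → 4-byte char #4 = F0 9F A6 91.
Offset 13: leading byte 0xED = 11101101 → 3-byte char #5 = ED 9A B6.
Offset 16: leading byte 0xE6 = 11100110 → 3-byte char #6 = E6 B4 8C.
Offset 19: leading byte 0xF3 = 11110011 → 4-byte char #7 = F3 A2 AC BC.
Leading byte 0xF3 = 11110011 matches 11110xxx → 4-byte sequence.
Byte 1: 0xF3 = 11110011, payload 011 (3 bits).
Byte 2: 0xA2 = 10100010 (10xxxxxx ✓), payload 100010.
Byte 3: 0xAC = 10101100 (10xxxxxx ✓), payload 101100.
Byte 4: 0xBC = 10111100 (10xxxxxx ✓), payload 111100.
Concatenate: 011100010101100111100 = 0xE2B3C (21 bits → U+E2B3C).

U+E2B3C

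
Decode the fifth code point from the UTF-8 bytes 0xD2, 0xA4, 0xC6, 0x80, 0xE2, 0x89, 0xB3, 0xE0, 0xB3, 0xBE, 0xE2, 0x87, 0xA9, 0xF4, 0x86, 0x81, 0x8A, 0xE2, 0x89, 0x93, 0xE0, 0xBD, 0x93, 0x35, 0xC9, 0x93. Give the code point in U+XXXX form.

Offset 0: leading byte 0xD2 = 11010010 → 2-byte char #1 = D2 A4.
Offset 2: leading byte 0xC6 = 11000110 → 2-byte char #2 = C6 80.
Offset 4: leading byte 0xE2 = 11100010 → 3-byte char #3 = E2 89 B3.
Offset 7: leading byte 0xE0 = 11100000 → 3-byte char #4 = E0 B3 BE.
Offset 10: leading byte 0xE2 = 11100010 → 3-byte char #5 = E2 87 A9.
Leading byte 0xE2 = 11100010 matches 1110xxxx → 3-byte sequence.
Byte 1: 0xE2 = 11100010, payload 0010 (4 bits).
Byte 2: 0x87 = 10000111 (10xxxxxx ✓), payload 000111.
Byte 3: 0xA9 = 10101001 (10xxxxxx ✓), payload 101001.
Concatenate: 0010000111101001 = 0x21E9 (16 bits → U+21E9).

U+21E9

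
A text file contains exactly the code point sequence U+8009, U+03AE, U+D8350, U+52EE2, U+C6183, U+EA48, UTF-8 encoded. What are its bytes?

E8 80 89 CE AE F3 98 8D 90 F1 92 BB A2 F3 86 86 83 EE A9 88

U+8009: 3-byte form → E8 80 89.
U+03AE: 2-byte form → CE AE.
U+D8350: 4-byte form → F3 98 8D 90.
U+52EE2: 4-byte form → F1 92 BB A2.
U+C6183: 4-byte form → F3 86 86 83.
U+EA48: 3-byte form → EE A9 88.
Concatenated (20 bytes): E8 80 89 CE AE F3 98 8D 90 F1 92 BB A2 F3 86 86 83 EE A9 88.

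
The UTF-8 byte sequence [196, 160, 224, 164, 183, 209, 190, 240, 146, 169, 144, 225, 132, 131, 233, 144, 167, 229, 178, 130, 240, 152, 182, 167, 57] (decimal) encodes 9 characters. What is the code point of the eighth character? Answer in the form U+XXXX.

U+18DA7

Offset 0: leading byte 0xC4 = 11000100 → 2-byte char #1 = C4 A0.
Offset 2: leading byte 0xE0 = 11100000 → 3-byte char #2 = E0 A4 B7.
Offset 5: leading byte 0xD1 = 11010001 → 2-byte char #3 = D1 BE.
Offset 7: leading byte 0xF0 = 11110000 → 4-byte char #4 = F0 92 A9 90.
Offset 11: leading byte 0xE1 = 11100001 → 3-byte char #5 = E1 84 83.
Offset 14: leading byte 0xE9 = 11101001 → 3-byte char #6 = E9 90 A7.
Offset 17: leading byte 0xE5 = 11100101 → 3-byte char #7 = E5 B2 82.
Offset 20: leading byte 0xF0 = 11110000 → 4-byte char #8 = F0 98 B6 A7.
Leading byte 0xF0 = 11110000 matches 11110xxx → 4-byte sequence.
Byte 1: 0xF0 = 11110000, payload 000 (3 bits).
Byte 2: 0x98 = 10011000 (10xxxxxx ✓), payload 011000.
Byte 3: 0xB6 = 10110110 (10xxxxxx ✓), payload 110110.
Byte 4: 0xA7 = 10100111 (10xxxxxx ✓), payload 100111.
Concatenate: 000011000110110100111 = 0x18DA7 (21 bits → U+18DA7).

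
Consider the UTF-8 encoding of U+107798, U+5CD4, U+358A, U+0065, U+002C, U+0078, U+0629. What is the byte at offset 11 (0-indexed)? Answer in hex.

U+107798 → 4-byte form F4 87 9E 98 at offsets 0–3.
U+5CD4 → 3-byte form E5 B3 94 at offsets 4–6.
U+358A → 3-byte form E3 96 8A at offsets 7–9.
U+0065 → 1-byte form 65 at offsets 10–10.
U+002C → 1-byte form 2C at offsets 11–11.
Offset 11 falls in char 5's range; it's byte 1 of 2C = 0x2C.

0x2C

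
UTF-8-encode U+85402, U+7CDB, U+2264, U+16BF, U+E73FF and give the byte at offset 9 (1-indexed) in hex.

1-indexed offset 9 is 0-indexed offset 8.
U+85402 → 4-byte form F2 85 90 82 at offsets 0–3.
U+7CDB → 3-byte form E7 B3 9B at offsets 4–6.
U+2264 → 3-byte form E2 89 A4 at offsets 7–9.
Offset 8 falls in char 3's range; it's byte 2 of E2 89 A4 = 0x89.

0x89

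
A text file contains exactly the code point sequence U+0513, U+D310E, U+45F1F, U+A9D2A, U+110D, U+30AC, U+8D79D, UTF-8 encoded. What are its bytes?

D4 93 F3 93 84 8E F1 85 BC 9F F2 A9 B4 AA E1 84 8D E3 82 AC F2 8D 9E 9D

U+0513: 2-byte form → D4 93.
U+D310E: 4-byte form → F3 93 84 8E.
U+45F1F: 4-byte form → F1 85 BC 9F.
U+A9D2A: 4-byte form → F2 A9 B4 AA.
U+110D: 3-byte form → E1 84 8D.
U+30AC: 3-byte form → E3 82 AC.
U+8D79D: 4-byte form → F2 8D 9E 9D.
Concatenated (24 bytes): D4 93 F3 93 84 8E F1 85 BC 9F F2 A9 B4 AA E1 84 8D E3 82 AC F2 8D 9E 9D.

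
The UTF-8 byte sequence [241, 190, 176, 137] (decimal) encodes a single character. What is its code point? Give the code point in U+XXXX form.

U+7EC09

Leading byte 0xF1 = 11110001 matches 11110xxx → 4-byte sequence.
Byte 1: 0xF1 = 11110001, payload 001 (3 bits).
Byte 2: 0xBE = 10111110 (10xxxxxx ✓), payload 111110.
Byte 3: 0xB0 = 10110000 (10xxxxxx ✓), payload 110000.
Byte 4: 0x89 = 10001001 (10xxxxxx ✓), payload 001001.
Concatenate: 001111110110000001001 = 0x7EC09 (21 bits → U+7EC09).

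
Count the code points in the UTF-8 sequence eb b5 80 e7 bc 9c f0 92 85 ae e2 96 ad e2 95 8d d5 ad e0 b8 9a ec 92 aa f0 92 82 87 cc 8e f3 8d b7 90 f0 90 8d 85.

12

Byte at offset 0: 0xEB = 11101011 → 3-byte char (#1). Advance 3.
Byte at offset 3: 0xE7 = 11100111 → 3-byte char (#2). Advance 3.
Byte at offset 6: 0xF0 = 11110000 → 4-byte char (#3). Advance 4.
Byte at offset 10: 0xE2 = 11100010 → 3-byte char (#4). Advance 3.
Byte at offset 13: 0xE2 = 11100010 → 3-byte char (#5). Advance 3.
Byte at offset 16: 0xD5 = 11010101 → 2-byte char (#6). Advance 2.
Byte at offset 18: 0xE0 = 11100000 → 3-byte char (#7). Advance 3.
Byte at offset 21: 0xEC = 11101100 → 3-byte char (#8). Advance 3.
Byte at offset 24: 0xF0 = 11110000 → 4-byte char (#9). Advance 4.
Byte at offset 28: 0xCC = 11001100 → 2-byte char (#10). Advance 2.
Byte at offset 30: 0xF3 = 11110011 → 4-byte char (#11). Advance 4.
Byte at offset 34: 0xF0 = 11110000 → 4-byte char (#12). Advance 4.
Reached end at offset 38 after 12 code points.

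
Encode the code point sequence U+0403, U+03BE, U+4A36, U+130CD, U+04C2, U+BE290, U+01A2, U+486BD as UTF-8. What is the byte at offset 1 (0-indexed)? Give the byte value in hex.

0x83

U+0403 → 2-byte form D0 83 at offsets 0–1.
Offset 1 falls in char 1's range; it's byte 2 of D0 83 = 0x83.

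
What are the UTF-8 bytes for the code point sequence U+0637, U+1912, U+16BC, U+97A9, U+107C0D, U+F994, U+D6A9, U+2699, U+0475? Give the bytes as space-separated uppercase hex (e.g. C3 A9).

D8 B7 E1 A4 92 E1 9A BC E9 9E A9 F4 87 B0 8D EF A6 94 ED 9A A9 E2 9A 99 D1 B5

U+0637: 2-byte form → D8 B7.
U+1912: 3-byte form → E1 A4 92.
U+16BC: 3-byte form → E1 9A BC.
U+97A9: 3-byte form → E9 9E A9.
U+107C0D: 4-byte form → F4 87 B0 8D.
U+F994: 3-byte form → EF A6 94.
U+D6A9: 3-byte form → ED 9A A9.
U+2699: 3-byte form → E2 9A 99.
U+0475: 2-byte form → D1 B5.
Concatenated (26 bytes): D8 B7 E1 A4 92 E1 9A BC E9 9E A9 F4 87 B0 8D EF A6 94 ED 9A A9 E2 9A 99 D1 B5.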